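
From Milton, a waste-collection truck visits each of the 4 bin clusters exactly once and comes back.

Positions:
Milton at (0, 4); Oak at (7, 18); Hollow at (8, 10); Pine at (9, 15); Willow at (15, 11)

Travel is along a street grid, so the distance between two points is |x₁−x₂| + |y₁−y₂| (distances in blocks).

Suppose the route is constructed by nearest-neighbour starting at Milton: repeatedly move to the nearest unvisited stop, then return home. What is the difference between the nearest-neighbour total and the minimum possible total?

4 blocks longer than the optimal tour.

From Milton: Hollow=14, Pine=20, Oak=21, Willow=22 → choose Hollow (14).
From Hollow: Pine=6, Willow=8, Oak=9 → choose Pine (6).
From Pine: Oak=5, Willow=10 → choose Oak (5).
From Oak: Willow=15 → choose Willow (15).
NN route Milton → Hollow → Pine → Oak → Willow → Milton costs 62.
Optimal: Milton → Oak → Pine → Willow → Hollow → Milton costs 58 (by enumerating all 12 distinct tours).
Excess = 62 − 58 = 4.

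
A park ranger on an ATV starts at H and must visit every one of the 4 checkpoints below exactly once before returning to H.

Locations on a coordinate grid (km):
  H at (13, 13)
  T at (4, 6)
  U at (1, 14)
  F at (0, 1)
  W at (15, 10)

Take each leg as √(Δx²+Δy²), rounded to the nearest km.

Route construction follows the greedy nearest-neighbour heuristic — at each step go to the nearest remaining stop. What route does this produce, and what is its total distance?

H → [W:4 / T:11 / U:12 / F:18] → W (4)
W → [T:12 / U:15 / F:17] → T (12)
T → [F:6 / U:9] → F (6)
F → [U:13] → U (13)
Return U→H: 12.
Total = 4 + 12 + 6 + 13 + 12 = 47.

47 km along H → W → T → F → U → H.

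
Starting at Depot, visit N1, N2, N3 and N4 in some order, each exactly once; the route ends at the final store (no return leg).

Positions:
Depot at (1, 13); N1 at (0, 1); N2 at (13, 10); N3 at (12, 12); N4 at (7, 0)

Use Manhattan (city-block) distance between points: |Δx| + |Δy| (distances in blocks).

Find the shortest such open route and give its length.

There are 4! = 24 possible orderings.
Depot → N1 → N2 → N3 → N4: 13+22+3+17 = 55
Depot → N1 → N2 → N4 → N3: 13+22+16+17 = 68
Depot → N1 → N3 → N2 → N4: 13+23+3+16 = 55
Depot → N1 → N3 → N4 → N2: 13+23+17+16 = 69
Depot → N1 → N4 → N2 → N3: 13+8+16+3 = 40
Depot → N1 → N4 → N3 → N2: 13+8+17+3 = 41
Depot → N2 → N1 → N3 → N4: 15+22+23+17 = 77
Depot → N2 → N1 → N4 → N3: 15+22+8+17 = 62
Depot → N2 → N3 → N1 → N4: 15+3+23+8 = 49
Depot → N2 → N3 → N4 → N1: 15+3+17+8 = 43
Depot → N2 → N4 → N1 → N3: 15+16+8+23 = 62
Depot → N2 → N4 → N3 → N1: 15+16+17+23 = 71
Depot → N3 → N1 → N2 → N4: 12+23+22+16 = 73
Depot → N3 → N1 → N4 → N2: 12+23+8+16 = 59
… (10 more)
Depot → N3 → N2 → N4 → N1: 12+3+16+8 = 39  ← best
The minimum is 39.
One shortest path: Depot → N3 → N2 → N4 → N1.

Minimum one-way distance = 39 blocks.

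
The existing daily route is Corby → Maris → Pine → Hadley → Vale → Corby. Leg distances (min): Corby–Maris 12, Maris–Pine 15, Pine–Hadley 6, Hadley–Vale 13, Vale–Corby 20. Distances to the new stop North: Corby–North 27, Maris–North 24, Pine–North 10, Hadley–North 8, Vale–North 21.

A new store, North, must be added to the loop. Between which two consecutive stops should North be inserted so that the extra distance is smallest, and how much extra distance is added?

+12 min — insert North between Pine and Hadley.

Insertion cost between consecutive stops i–j is d(i,North) + d(North,j) − d(i,j):
  between Corby and Maris: 27 + 24 − 12 = 39
  between Maris and Pine: 24 + 10 − 15 = 19
  between Pine and Hadley: 10 + 8 − 6 = 12
  between Hadley and Vale: 8 + 21 − 13 = 16
  between Vale and Corby: 21 + 27 − 20 = 28
Cheapest insertion is between Pine and Hadley, adding 12.
New total = 66 + 12 = 78.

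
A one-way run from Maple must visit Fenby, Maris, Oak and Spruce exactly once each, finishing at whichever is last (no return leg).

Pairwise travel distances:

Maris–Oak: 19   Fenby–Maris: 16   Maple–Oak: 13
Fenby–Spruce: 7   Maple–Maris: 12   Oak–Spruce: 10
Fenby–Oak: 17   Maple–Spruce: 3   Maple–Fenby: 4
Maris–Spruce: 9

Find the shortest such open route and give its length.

There are 4! = 24 possible orderings.
Maple→Fenby→Maris→Oak→Spruce: 4+16+19+10 = 49
Maple→Fenby→Maris→Spruce→Oak: 4+16+9+10 = 39
Maple→Fenby→Oak→Maris→Spruce: 4+17+19+9 = 49
Maple→Fenby→Oak→Spruce→Maris: 4+17+10+9 = 40
Maple→Fenby→Spruce→Maris→Oak: 4+7+9+19 = 39
Maple→Fenby→Spruce→Oak→Maris: 4+7+10+19 = 40
Maple→Maris→Fenby→Oak→Spruce: 12+16+17+10 = 55
Maple→Maris→Fenby→Spruce→Oak: 12+16+7+10 = 45
Maple→Maris→Oak→Fenby→Spruce: 12+19+17+7 = 55
Maple→Maris→Oak→Spruce→Fenby: 12+19+10+7 = 48
Maple→Maris→Spruce→Fenby→Oak: 12+9+7+17 = 45
Maple→Maris→Spruce→Oak→Fenby: 12+9+10+17 = 48
Maple→Oak→Fenby→Maris→Spruce: 13+17+16+9 = 55
Maple→Oak→Fenby→Spruce→Maris: 13+17+7+9 = 46
… (10 more)
The minimum is 39.
One shortest path: Maple → Fenby → Maris → Spruce → Oak.

Shortest open route: 39.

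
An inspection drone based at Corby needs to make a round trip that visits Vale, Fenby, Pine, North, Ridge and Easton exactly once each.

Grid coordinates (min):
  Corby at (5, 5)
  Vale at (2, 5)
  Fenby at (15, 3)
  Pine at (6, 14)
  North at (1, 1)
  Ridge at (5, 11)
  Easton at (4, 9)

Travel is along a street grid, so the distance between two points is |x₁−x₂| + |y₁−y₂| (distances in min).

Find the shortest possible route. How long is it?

Shortest round trip = 56 min.

With 6 stops there are 6!/2 = 360 distinct round trips (a route and its reverse cost the same).
Corby - Vale - Fenby - Pine - North - Ridge - Easton - Corby: 3+15+20+18+14+3+5 = 78
Corby - Vale - Fenby - Pine - North - Easton - Ridge - Corby: 3+15+20+18+11+3+6 = 76
Corby - Vale - Fenby - Pine - Ridge - North - Easton - Corby: 3+15+20+4+14+11+5 = 72
Corby - Vale - Fenby - Pine - Ridge - Easton - North - Corby: 3+15+20+4+3+11+8 = 64
Corby - Vale - Fenby - Pine - Easton - North - Ridge - Corby: 3+15+20+7+11+14+6 = 76
Corby - Vale - Fenby - Pine - Easton - Ridge - North - Corby: 3+15+20+7+3+14+8 = 70
Corby - Vale - Fenby - North - Pine - Ridge - Easton - Corby: 3+15+16+18+4+3+5 = 64
Corby - Vale - Fenby - North - Pine - Easton - Ridge - Corby: 3+15+16+18+7+3+6 = 68
… (352 more)
Corby - Vale - North - Fenby - Pine - Ridge - Easton - Corby: 3+5+16+20+4+3+5 = 56  ← best
The minimum is 56.
One optimal route: Corby → Vale → North → Fenby → Pine → Ridge → Easton → Corby (or its reverse).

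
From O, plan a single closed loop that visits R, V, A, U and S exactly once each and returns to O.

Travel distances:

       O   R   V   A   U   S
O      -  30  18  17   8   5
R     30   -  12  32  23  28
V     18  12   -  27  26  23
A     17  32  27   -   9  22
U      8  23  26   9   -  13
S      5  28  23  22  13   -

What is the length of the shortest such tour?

There are 60 distinct closed tours to check (reversals are equivalent).
O - R - V - A - U - S - O: 30+12+27+9+13+5 = 96
O - R - V - A - S - U - O: 30+12+27+22+13+8 = 112
O - R - V - U - A - S - O: 30+12+26+9+22+5 = 104
O - R - V - U - S - A - O: 30+12+26+13+22+17 = 120
O - R - V - S - A - U - O: 30+12+23+22+9+8 = 104
O - R - V - S - U - A - O: 30+12+23+13+9+17 = 104
O - R - A - V - U - S - O: 30+32+27+26+13+5 = 133
O - R - A - V - S - U - O: 30+32+27+23+13+8 = 133
O - R - A - U - V - S - O: 30+32+9+26+23+5 = 125
O - R - A - U - S - V - O: 30+32+9+13+23+18 = 125
O - R - A - S - V - U - O: 30+32+22+23+26+8 = 141
O - R - A - S - U - V - O: 30+32+22+13+26+18 = 141
O - R - U - V - A - S - O: 30+23+26+27+22+5 = 133
O - R - U - V - S - A - O: 30+23+26+23+22+17 = 141
… (46 more)
O - V - R - A - U - S - O: 18+12+32+9+13+5 = 89  ← best
The minimum is 89.
One optimal route: O → V → R → A → U → S → O (or its reverse).

89 — the shortest possible round trip.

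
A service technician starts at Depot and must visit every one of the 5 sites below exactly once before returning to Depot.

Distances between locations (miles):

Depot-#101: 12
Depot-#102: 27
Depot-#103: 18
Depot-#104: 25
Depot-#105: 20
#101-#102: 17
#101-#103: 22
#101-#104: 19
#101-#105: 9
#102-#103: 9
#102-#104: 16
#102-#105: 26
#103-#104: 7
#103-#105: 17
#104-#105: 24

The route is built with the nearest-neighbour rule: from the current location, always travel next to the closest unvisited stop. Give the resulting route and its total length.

At Depot the remaining stops are #101 12, #103 18, #105 20, #104 25, #102 27; go to #101.
At #101 the remaining stops are #105 9, #102 17, #104 19, #103 22; go to #105.
At #105 the remaining stops are #103 17, #104 24, #102 26; go to #103.
At #103 the remaining stops are #104 7, #102 9; go to #104.
At #104 the remaining stops are #102 16; go to #102.
Return #102→Depot: 27.
Total = 12 + 9 + 17 + 7 + 16 + 27 = 88.

Nearest-neighbour total = 88 miles; route Depot → #101 → #105 → #103 → #104 → #102 → Depot.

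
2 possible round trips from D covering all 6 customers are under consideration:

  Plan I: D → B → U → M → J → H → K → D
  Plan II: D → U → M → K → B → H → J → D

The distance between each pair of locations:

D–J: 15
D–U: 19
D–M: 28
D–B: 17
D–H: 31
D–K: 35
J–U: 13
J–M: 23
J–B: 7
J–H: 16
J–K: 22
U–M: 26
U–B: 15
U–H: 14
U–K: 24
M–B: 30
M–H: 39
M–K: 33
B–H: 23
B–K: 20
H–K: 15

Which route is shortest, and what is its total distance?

Shortest is Plan I, total 147.

Plan I: 17 + 15 + 26 + 23 + 16 + 15 + 35 = 147
Plan II: 19 + 26 + 33 + 20 + 23 + 16 + 15 = 152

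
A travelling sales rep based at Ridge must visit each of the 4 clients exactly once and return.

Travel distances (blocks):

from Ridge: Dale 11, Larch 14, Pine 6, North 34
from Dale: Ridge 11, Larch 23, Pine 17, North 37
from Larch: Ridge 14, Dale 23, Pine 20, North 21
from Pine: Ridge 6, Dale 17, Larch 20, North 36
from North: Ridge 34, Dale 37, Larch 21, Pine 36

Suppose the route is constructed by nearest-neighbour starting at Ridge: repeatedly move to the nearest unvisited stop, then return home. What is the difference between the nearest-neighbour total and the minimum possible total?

6 blocks longer than the optimal tour.

Ridge: Pine=6, Dale=11, Larch=14, North=34 ⇒ Pine
Pine: Dale=17, Larch=20, North=36 ⇒ Dale
Dale: Larch=23, North=37 ⇒ Larch
Larch: North=21 ⇒ North
NN route Ridge → Pine → Dale → Larch → North → Ridge costs 101.
Optimal: Ridge → Dale → North → Larch → Pine → Ridge costs 95 (by enumerating all 12 distinct tours).
Excess = 101 − 95 = 6.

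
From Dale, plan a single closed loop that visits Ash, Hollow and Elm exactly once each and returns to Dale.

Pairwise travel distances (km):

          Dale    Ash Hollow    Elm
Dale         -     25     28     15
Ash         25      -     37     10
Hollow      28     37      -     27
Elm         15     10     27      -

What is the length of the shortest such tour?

Shortest round trip = 90 km.

There are 3 distinct closed tours to check (reversals are equivalent).
Dale→Ash→Hollow→Elm→Dale: 25+37+27+15 = 104
Dale→Ash→Elm→Hollow→Dale: 25+10+27+28 = 90
Dale→Hollow→Ash→Elm→Dale: 28+37+10+15 = 90
The minimum is 90.
One optimal route: Dale → Ash → Elm → Hollow → Dale (or its reverse).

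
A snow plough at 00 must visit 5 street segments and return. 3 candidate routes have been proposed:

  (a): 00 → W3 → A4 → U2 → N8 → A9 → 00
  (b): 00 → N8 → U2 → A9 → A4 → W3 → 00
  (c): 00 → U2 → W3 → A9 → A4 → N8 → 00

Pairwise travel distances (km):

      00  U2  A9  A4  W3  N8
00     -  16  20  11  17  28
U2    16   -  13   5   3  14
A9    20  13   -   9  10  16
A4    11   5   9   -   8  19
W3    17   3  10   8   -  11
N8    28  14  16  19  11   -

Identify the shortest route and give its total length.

(a): 17 + 8 + 5 + 14 + 16 + 20 = 80
(b): 28 + 14 + 13 + 9 + 8 + 17 = 89
(c): 16 + 3 + 10 + 9 + 19 + 28 = 85

80 km — (a) is the shortest.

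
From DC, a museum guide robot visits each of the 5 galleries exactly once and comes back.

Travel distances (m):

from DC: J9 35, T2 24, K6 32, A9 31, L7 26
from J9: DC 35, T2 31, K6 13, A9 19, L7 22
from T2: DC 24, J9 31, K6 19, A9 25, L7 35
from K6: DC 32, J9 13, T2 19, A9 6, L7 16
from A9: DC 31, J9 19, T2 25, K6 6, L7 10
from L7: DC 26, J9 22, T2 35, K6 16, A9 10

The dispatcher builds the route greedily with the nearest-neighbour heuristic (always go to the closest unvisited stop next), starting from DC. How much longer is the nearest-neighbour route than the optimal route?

DC: T2=24, L7=26, A9=31, K6=32, J9=35 ⇒ T2
T2: K6=19, A9=25, J9=31, L7=35 ⇒ K6
K6: A9=6, J9=13, L7=16 ⇒ A9
A9: L7=10, J9=19 ⇒ L7
L7: J9=22 ⇒ J9
NN route DC → T2 → K6 → A9 → L7 → J9 → DC costs 116.
Optimal: DC → T2 → J9 → K6 → A9 → L7 → DC costs 110 (by enumerating all 60 distinct tours).
Excess = 116 − 110 = 6.

Excess over optimum: 6 m.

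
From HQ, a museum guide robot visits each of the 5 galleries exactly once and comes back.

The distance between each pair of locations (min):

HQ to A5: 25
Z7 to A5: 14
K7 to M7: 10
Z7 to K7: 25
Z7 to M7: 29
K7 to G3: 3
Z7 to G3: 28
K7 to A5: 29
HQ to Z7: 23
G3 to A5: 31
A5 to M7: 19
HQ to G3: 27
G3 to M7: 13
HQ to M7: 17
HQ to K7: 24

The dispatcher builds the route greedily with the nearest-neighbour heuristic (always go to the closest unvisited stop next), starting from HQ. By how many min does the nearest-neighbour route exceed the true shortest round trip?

From HQ: M7=17, Z7=23, K7=24, A5=25, G3=27 → choose M7 (17).
From M7: K7=10, G3=13, A5=19, Z7=29 → choose K7 (10).
From K7: G3=3, Z7=25, A5=29 → choose G3 (3).
From G3: Z7=28, A5=31 → choose Z7 (28).
From Z7: A5=14 → choose A5 (14).
NN route HQ → M7 → K7 → G3 → Z7 → A5 → HQ costs 97.
Optimal: HQ → Z7 → A5 → M7 → K7 → G3 → HQ costs 96 (by enumerating all 60 distinct tours).
Excess = 97 − 96 = 1.

1 min longer than the optimal tour.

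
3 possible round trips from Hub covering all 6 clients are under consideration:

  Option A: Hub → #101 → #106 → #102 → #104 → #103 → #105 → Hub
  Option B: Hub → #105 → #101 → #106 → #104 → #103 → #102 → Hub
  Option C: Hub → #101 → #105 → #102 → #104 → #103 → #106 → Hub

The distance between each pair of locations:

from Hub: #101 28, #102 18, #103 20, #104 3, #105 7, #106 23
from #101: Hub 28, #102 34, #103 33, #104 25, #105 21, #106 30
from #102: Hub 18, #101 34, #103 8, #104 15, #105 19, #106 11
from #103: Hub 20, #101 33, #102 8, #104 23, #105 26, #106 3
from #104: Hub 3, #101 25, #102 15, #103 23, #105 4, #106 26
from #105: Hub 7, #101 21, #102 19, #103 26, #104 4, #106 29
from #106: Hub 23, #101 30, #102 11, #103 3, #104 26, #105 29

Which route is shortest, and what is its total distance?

132 — Option C is the shortest.

Option A: 28 + 30 + 11 + 15 + 23 + 26 + 7 = 140
Option B: 7 + 21 + 30 + 26 + 23 + 8 + 18 = 133
Option C: 28 + 21 + 19 + 15 + 23 + 3 + 23 = 132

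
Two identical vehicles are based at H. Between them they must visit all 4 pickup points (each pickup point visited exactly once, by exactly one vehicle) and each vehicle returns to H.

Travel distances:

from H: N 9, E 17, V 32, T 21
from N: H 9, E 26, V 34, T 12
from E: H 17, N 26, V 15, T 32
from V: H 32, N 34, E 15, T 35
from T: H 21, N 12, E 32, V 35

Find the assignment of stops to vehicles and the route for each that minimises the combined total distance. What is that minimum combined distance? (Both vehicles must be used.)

Minimum combined distance: 106.

Try each way of splitting the stops between the two vehicles (each non-empty) and, for each split, find the best tour for each vehicle:
  {N} + {E, V, T}: 18 + 88 = 106
  {E} + {N, V, T}: 34 + 88 = 122
  {N, E} + {V, T}: 52 + 88 = 140
  {V} + {N, E, T}: 64 + 70 = 134
  {N, V} + {E, T}: 75 + 70 = 145
  {E, V} + {N, T}: 64 + 42 = 106
  … (7 splits in total)
Best: vehicle 1 H → N → H = 18; vehicle 2 H → E → V → T → H = 88; combined 106.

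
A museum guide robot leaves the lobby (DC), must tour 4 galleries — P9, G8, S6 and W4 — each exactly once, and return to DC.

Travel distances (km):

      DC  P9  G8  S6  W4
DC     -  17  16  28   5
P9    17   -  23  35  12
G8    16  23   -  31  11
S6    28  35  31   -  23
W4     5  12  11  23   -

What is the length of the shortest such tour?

There are 12 distinct closed tours to check (reversals are equivalent).
DC→P9→G8→S6→W4→DC: 17+23+31+23+5 = 99
DC→P9→G8→W4→S6→DC: 17+23+11+23+28 = 102
DC→P9→S6→G8→W4→DC: 17+35+31+11+5 = 99
DC→P9→S6→W4→G8→DC: 17+35+23+11+16 = 102
DC→P9→W4→G8→S6→DC: 17+12+11+31+28 = 99
DC→P9→W4→S6→G8→DC: 17+12+23+31+16 = 99
DC→G8→P9→S6→W4→DC: 16+23+35+23+5 = 102
DC→G8→P9→W4→S6→DC: 16+23+12+23+28 = 102
DC→G8→S6→P9→W4→DC: 16+31+35+12+5 = 99
DC→G8→W4→P9→S6→DC: 16+11+12+35+28 = 102
DC→S6→P9→G8→W4→DC: 28+35+23+11+5 = 102
DC→S6→G8→P9→W4→DC: 28+31+23+12+5 = 99
The minimum is 99.
One optimal route: DC → P9 → G8 → S6 → W4 → DC (or its reverse).

Shortest round trip = 99 km.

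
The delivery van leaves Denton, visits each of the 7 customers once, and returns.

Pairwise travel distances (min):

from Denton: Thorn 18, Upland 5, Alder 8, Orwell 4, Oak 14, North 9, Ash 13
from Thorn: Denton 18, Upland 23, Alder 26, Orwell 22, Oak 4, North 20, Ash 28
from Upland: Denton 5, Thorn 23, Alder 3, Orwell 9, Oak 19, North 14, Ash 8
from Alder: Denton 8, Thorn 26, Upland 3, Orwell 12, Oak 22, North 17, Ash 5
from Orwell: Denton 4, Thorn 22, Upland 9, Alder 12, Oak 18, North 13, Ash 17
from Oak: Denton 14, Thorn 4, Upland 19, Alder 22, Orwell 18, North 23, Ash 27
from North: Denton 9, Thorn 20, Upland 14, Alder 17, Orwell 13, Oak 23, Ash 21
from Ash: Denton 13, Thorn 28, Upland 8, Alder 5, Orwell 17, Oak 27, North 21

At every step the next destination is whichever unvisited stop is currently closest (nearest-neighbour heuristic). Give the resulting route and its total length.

Total distance 80 min via the nearest-neighbour route Denton → Orwell → Upland → Alder → Ash → North → Thorn → Oak → Denton.

From Denton: distances to unvisited — Orwell=4, Upland=5, Alder=8, North=9, Ash=13, Oak=14, Thorn=18. Nearest is Orwell (4).
From Orwell: distances to unvisited — Upland=9, Alder=12, North=13, Ash=17, Oak=18, Thorn=22. Nearest is Upland (9).
From Upland: distances to unvisited — Alder=3, Ash=8, North=14, Oak=19, Thorn=23. Nearest is Alder (3).
From Alder: distances to unvisited — Ash=5, North=17, Oak=22, Thorn=26. Nearest is Ash (5).
From Ash: distances to unvisited — North=21, Oak=27, Thorn=28. Nearest is North (21).
From North: distances to unvisited — Thorn=20, Oak=23. Nearest is Thorn (20).
From Thorn: distances to unvisited — Oak=4. Nearest is Oak (4).
Return Oak→Denton: 14.
Total = 4 + 9 + 3 + 5 + 21 + 20 + 4 + 14 = 80.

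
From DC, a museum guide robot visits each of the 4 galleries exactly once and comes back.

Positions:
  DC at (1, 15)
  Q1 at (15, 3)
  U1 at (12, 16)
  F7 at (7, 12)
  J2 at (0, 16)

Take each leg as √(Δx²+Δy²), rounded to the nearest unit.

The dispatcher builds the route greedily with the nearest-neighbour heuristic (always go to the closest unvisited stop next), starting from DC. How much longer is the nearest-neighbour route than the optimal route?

DC: J2=1, F7=7, U1=11, Q1=18 ⇒ J2
J2: F7=8, U1=12, Q1=20 ⇒ F7
F7: U1=6, Q1=12 ⇒ U1
U1: Q1=13 ⇒ Q1
NN route DC → J2 → F7 → U1 → Q1 → DC costs 46.
Optimal: DC → U1 → Q1 → F7 → J2 → DC costs 45 (by enumerating all 12 distinct tours).
Excess = 46 − 45 = 1.

Excess over optimum: 1.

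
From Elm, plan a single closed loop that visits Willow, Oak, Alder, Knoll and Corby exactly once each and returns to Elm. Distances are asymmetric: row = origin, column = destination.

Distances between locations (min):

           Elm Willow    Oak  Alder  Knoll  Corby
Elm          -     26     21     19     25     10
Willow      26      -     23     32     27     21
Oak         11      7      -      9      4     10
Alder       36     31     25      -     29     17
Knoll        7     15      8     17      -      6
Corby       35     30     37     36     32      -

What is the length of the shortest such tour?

Elm → Willow → Oak → Alder → Knoll → Corby → Elm: 26+23+9+29+6+35 = 128
Elm → Willow → Oak → Alder → Corby → Knoll → Elm: 26+23+9+17+32+7 = 114
Elm → Willow → Oak → Knoll → Alder → Corby → Elm: 26+23+4+17+17+35 = 122
Elm → Willow → Oak → Knoll → Corby → Alder → Elm: 26+23+4+6+36+36 = 131
Elm → Willow → Oak → Corby → Alder → Knoll → Elm: 26+23+10+36+29+7 = 131
Elm → Willow → Oak → Corby → Knoll → Alder → Elm: 26+23+10+32+17+36 = 144
Elm → Willow → Alder → Oak → Knoll → Corby → Elm: 26+32+25+4+6+35 = 128
Elm → Willow → Alder → Oak → Corby → Knoll → Elm: 26+32+25+10+32+7 = 132
Elm → Willow → Alder → Knoll → Oak → Corby → Elm: 26+32+29+8+10+35 = 140
Elm → Willow → Alder → Knoll → Corby → Oak → Elm: 26+32+29+6+37+11 = 141
Elm → Willow → Alder → Corby → Oak → Knoll → Elm: 26+32+17+37+4+7 = 123
Elm → Willow → Alder → Corby → Knoll → Oak → Elm: 26+32+17+32+8+11 = 126
Elm → Willow → Knoll → Oak → Alder → Corby → Elm: 26+27+8+9+17+35 = 122
Elm → Willow → Knoll → Oak → Corby → Alder → Elm: 26+27+8+10+36+36 = 143
… (106 more)
Elm → Alder → Corby → Willow → Oak → Knoll → Elm: 19+17+30+23+4+7 = 100  ← best
The minimum is 100.
One optimal route: Elm → Alder → Corby → Willow → Oak → Knoll → Elm.

Minimum total distance: 100 min.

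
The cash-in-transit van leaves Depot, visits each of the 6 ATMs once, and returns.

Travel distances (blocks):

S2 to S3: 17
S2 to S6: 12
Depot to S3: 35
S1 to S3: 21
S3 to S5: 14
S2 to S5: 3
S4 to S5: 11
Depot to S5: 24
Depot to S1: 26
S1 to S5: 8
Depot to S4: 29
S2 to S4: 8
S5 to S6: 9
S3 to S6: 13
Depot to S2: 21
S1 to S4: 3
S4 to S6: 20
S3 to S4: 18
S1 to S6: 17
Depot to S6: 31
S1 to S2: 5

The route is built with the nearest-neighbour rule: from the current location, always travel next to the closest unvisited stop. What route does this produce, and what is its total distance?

Total distance 97 blocks via the nearest-neighbour route Depot → S2 → S5 → S1 → S4 → S3 → S6 → Depot.

Depot → [S2:21 / S5:24 / S1:26 / S4:29 / S6:31 / S3:35] → S2 (21)
S2 → [S5:3 / S1:5 / S4:8 / S6:12 / S3:17] → S5 (3)
S5 → [S1:8 / S6:9 / S4:11 / S3:14] → S1 (8)
S1 → [S4:3 / S6:17 / S3:21] → S4 (3)
S4 → [S3:18 / S6:20] → S3 (18)
S3 → [S6:13] → S6 (13)
Return S6→Depot: 31.
Total = 21 + 3 + 8 + 3 + 18 + 13 + 31 = 97.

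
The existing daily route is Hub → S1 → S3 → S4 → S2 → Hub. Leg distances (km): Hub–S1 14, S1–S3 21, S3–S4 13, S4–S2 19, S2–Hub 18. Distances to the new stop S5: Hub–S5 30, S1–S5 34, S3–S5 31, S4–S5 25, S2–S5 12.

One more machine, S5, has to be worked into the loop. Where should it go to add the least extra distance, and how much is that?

Insertion cost between consecutive stops i–j is d(i,S5) + d(S5,j) − d(i,j):
  between Hub and S1: 30 + 34 − 14 = 50
  between S1 and S3: 34 + 31 − 21 = 44
  between S3 and S4: 31 + 25 − 13 = 43
  between S4 and S2: 25 + 12 − 19 = 18
  between S2 and Hub: 12 + 30 − 18 = 24
Cheapest insertion is between S4 and S2, adding 18.
New total = 85 + 18 = 103.

Minimum extra distance: 18 km, inserting S5 between S4 and S2.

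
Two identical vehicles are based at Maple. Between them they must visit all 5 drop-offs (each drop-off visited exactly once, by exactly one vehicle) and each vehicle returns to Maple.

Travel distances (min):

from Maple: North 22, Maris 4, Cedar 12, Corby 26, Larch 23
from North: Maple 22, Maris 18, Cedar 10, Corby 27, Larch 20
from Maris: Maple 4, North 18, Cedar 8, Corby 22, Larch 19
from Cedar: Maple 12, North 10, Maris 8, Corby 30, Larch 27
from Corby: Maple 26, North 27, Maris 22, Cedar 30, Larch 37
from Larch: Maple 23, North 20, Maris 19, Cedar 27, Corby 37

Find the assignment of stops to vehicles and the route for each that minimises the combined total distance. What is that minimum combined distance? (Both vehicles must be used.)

There are 2^4 − 1 = 15 ways to divide the 5 stops into two non-empty groups. For each, the best each vehicle can do is its own shortest tour through its group:
  {North} + {Maris, Cedar, Corby, Larch}: 44 + 102 = 146
  {Maris} + {North, Cedar, Corby, Larch}: 8 + 105 = 113
  {North, Maris} + {Cedar, Corby, Larch}: 44 + 102 = 146
  {Cedar} + {North, Maris, Corby, Larch}: 24 + 96 = 120
  {North, Cedar} + {Maris, Corby, Larch}: 44 + 86 = 130
  {Maris, Cedar} + {North, Corby, Larch}: 24 + 96 = 120
  … (15 splits in total)
Best: vehicle 1 Maple → Maris → Maple = 8; vehicle 2 Maple → Cedar → North → Larch → Corby → Maple = 105; combined 113.

Minimum combined distance: 113 min.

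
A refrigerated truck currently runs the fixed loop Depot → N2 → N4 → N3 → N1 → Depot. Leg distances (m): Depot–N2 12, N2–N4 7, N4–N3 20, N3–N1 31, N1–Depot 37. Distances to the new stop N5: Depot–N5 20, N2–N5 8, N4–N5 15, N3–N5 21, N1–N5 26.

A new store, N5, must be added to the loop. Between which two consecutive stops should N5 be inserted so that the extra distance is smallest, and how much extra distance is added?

Insertion cost between consecutive stops i–j is d(i,N5) + d(N5,j) − d(i,j):
  between Depot and N2: 20 + 8 − 12 = 16
  between N2 and N4: 8 + 15 − 7 = 16
  between N4 and N3: 15 + 21 − 20 = 16
  between N3 and N1: 21 + 26 − 31 = 16
  between N1 and Depot: 26 + 20 − 37 = 9
Cheapest insertion is between N1 and Depot, adding 9.
New total = 107 + 9 = 116.

Minimum extra distance: 9 m, inserting N5 between N1 and Depot.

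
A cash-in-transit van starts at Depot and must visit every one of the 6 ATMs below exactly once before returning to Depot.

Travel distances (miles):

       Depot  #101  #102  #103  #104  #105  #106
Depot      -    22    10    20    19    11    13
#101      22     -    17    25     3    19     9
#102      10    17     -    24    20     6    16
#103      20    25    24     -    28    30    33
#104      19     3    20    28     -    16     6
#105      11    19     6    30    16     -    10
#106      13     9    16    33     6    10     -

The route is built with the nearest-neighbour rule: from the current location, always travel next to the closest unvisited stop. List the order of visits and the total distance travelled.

80 miles along Depot → #102 → #105 → #106 → #104 → #101 → #103 → Depot.

From Depot: distances to unvisited — #102=10, #105=11, #106=13, #104=19, #103=20, #101=22. Nearest is #102 (10).
From #102: distances to unvisited — #105=6, #106=16, #101=17, #104=20, #103=24. Nearest is #105 (6).
From #105: distances to unvisited — #106=10, #104=16, #101=19, #103=30. Nearest is #106 (10).
From #106: distances to unvisited — #104=6, #101=9, #103=33. Nearest is #104 (6).
From #104: distances to unvisited — #101=3, #103=28. Nearest is #101 (3).
From #101: distances to unvisited — #103=25. Nearest is #103 (25).
Return #103→Depot: 20.
Total = 10 + 6 + 10 + 6 + 3 + 25 + 20 = 80.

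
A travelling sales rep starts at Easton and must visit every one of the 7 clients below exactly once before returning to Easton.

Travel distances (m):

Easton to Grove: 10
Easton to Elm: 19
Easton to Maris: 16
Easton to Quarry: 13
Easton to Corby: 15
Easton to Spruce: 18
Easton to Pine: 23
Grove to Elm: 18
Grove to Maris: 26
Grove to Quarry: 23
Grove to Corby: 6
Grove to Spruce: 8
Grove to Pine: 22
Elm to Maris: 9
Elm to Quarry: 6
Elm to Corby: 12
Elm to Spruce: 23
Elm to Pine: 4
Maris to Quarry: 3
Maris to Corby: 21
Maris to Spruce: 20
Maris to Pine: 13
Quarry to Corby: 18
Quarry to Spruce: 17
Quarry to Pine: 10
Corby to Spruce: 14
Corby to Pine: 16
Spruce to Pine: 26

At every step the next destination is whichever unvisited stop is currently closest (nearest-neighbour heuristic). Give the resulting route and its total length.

From Easton: distances to unvisited — Grove=10, Quarry=13, Corby=15, Maris=16, Spruce=18, Elm=19, Pine=23. Nearest is Grove (10).
From Grove: distances to unvisited — Corby=6, Spruce=8, Elm=18, Pine=22, Quarry=23, Maris=26. Nearest is Corby (6).
From Corby: distances to unvisited — Elm=12, Spruce=14, Pine=16, Quarry=18, Maris=21. Nearest is Elm (12).
From Elm: distances to unvisited — Pine=4, Quarry=6, Maris=9, Spruce=23. Nearest is Pine (4).
From Pine: distances to unvisited — Quarry=10, Maris=13, Spruce=26. Nearest is Quarry (10).
From Quarry: distances to unvisited — Maris=3, Spruce=17. Nearest is Maris (3).
From Maris: distances to unvisited — Spruce=20. Nearest is Spruce (20).
Return Spruce→Easton: 18.
Total = 10 + 6 + 12 + 4 + 10 + 3 + 20 + 18 = 83.

Total distance 83 m via the nearest-neighbour route Easton → Grove → Corby → Elm → Pine → Quarry → Maris → Spruce → Easton.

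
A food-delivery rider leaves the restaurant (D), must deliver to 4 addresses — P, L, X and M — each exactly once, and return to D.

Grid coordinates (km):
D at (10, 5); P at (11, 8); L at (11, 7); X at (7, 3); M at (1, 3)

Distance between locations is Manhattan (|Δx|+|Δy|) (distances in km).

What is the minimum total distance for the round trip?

D - P - L - X - M - D: 4+1+8+6+11 = 30
D - P - L - M - X - D: 4+1+14+6+5 = 30
D - P - X - L - M - D: 4+9+8+14+11 = 46
D - P - X - M - L - D: 4+9+6+14+3 = 36
D - P - M - L - X - D: 4+15+14+8+5 = 46
D - P - M - X - L - D: 4+15+6+8+3 = 36
D - L - P - X - M - D: 3+1+9+6+11 = 30
D - L - P - M - X - D: 3+1+15+6+5 = 30
D - L - X - P - M - D: 3+8+9+15+11 = 46
D - L - M - P - X - D: 3+14+15+9+5 = 46
D - X - P - L - M - D: 5+9+1+14+11 = 40
D - X - L - P - M - D: 5+8+1+15+11 = 40
The minimum is 30.
One optimal route: D → P → L → X → M → D (or its reverse).

Shortest round trip = 30 km.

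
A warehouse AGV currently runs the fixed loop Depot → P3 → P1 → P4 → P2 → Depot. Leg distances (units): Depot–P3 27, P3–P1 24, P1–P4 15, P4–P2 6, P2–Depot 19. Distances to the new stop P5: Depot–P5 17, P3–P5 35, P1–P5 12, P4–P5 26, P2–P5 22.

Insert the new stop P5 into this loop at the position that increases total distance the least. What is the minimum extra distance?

+20 — insert P5 between P2 and Depot.

Insertion cost between consecutive stops i–j is d(i,P5) + d(P5,j) − d(i,j):
  between Depot and P3: 17 + 35 − 27 = 25
  between P3 and P1: 35 + 12 − 24 = 23
  between P1 and P4: 12 + 26 − 15 = 23
  between P4 and P2: 26 + 22 − 6 = 42
  between P2 and Depot: 22 + 17 − 19 = 20
Cheapest insertion is between P2 and Depot, adding 20.
New total = 91 + 20 = 111.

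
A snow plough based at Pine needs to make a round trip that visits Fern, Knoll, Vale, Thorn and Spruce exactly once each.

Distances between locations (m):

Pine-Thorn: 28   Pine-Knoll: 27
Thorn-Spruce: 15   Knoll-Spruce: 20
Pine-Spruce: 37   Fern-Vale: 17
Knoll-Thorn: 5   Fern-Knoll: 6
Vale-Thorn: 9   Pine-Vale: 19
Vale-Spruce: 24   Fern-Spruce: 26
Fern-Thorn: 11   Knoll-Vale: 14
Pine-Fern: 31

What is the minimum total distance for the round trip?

Shortest round trip = 99 m.

With 5 stops there are 5!/2 = 60 distinct round trips (a route and its reverse cost the same).
Pine→Fern→Knoll→Vale→Thorn→Spruce→Pine: 31+6+14+9+15+37 = 112
Pine→Fern→Knoll→Vale→Spruce→Thorn→Pine: 31+6+14+24+15+28 = 118
Pine→Fern→Knoll→Thorn→Vale→Spruce→Pine: 31+6+5+9+24+37 = 112
Pine→Fern→Knoll→Thorn→Spruce→Vale→Pine: 31+6+5+15+24+19 = 100
Pine→Fern→Knoll→Spruce→Vale→Thorn→Pine: 31+6+20+24+9+28 = 118
Pine→Fern→Knoll→Spruce→Thorn→Vale→Pine: 31+6+20+15+9+19 = 100
Pine→Fern→Vale→Knoll→Thorn→Spruce→Pine: 31+17+14+5+15+37 = 119
Pine→Fern→Vale→Knoll→Spruce→Thorn→Pine: 31+17+14+20+15+28 = 125
Pine→Fern→Vale→Thorn→Knoll→Spruce→Pine: 31+17+9+5+20+37 = 119
Pine→Fern→Vale→Thorn→Spruce→Knoll→Pine: 31+17+9+15+20+27 = 119
Pine→Fern→Vale→Spruce→Knoll→Thorn→Pine: 31+17+24+20+5+28 = 125
Pine→Fern→Vale→Spruce→Thorn→Knoll→Pine: 31+17+24+15+5+27 = 119
Pine→Fern→Thorn→Knoll→Vale→Spruce→Pine: 31+11+5+14+24+37 = 122
Pine→Fern→Thorn→Knoll→Spruce→Vale→Pine: 31+11+5+20+24+19 = 110
… (46 more)
Pine→Vale→Fern→Knoll→Thorn→Spruce→Pine: 19+17+6+5+15+37 = 99  ← best
The minimum is 99.
One optimal route: Pine → Vale → Fern → Knoll → Thorn → Spruce → Pine (or its reverse).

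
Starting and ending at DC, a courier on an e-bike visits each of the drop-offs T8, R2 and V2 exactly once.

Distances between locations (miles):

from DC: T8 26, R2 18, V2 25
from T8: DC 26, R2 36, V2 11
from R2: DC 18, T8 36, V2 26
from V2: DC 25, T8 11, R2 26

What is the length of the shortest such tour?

Shortest round trip = 81 miles.

With 3 stops there are 3!/2 = 3 distinct round trips (a route and its reverse cost the same).
DC - T8 - R2 - V2 - DC: 26+36+26+25 = 113
DC - T8 - V2 - R2 - DC: 26+11+26+18 = 81
DC - R2 - T8 - V2 - DC: 18+36+11+25 = 90
The minimum is 81.
One optimal route: DC → T8 → V2 → R2 → DC (or its reverse).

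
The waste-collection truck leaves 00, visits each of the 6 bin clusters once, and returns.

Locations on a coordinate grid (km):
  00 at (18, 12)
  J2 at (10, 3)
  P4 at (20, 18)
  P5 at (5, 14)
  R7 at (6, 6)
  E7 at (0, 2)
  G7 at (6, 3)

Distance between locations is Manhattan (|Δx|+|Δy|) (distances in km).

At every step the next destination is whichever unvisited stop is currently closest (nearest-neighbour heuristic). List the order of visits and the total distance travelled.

From 00: distances to unvisited — P4=8, P5=15, J2=17, R7=18, G7=21, E7=28. Nearest is P4 (8).
From P4: distances to unvisited — P5=19, J2=25, R7=26, G7=29, E7=36. Nearest is P5 (19).
From P5: distances to unvisited — R7=9, G7=12, J2=16, E7=17. Nearest is R7 (9).
From R7: distances to unvisited — G7=3, J2=7, E7=10. Nearest is G7 (3).
From G7: distances to unvisited — J2=4, E7=7. Nearest is J2 (4).
From J2: distances to unvisited — E7=11. Nearest is E7 (11).
Return E7→00: 28.
Total = 8 + 19 + 9 + 3 + 4 + 11 + 28 = 82.

82 km along 00 → P4 → P5 → R7 → G7 → J2 → E7 → 00.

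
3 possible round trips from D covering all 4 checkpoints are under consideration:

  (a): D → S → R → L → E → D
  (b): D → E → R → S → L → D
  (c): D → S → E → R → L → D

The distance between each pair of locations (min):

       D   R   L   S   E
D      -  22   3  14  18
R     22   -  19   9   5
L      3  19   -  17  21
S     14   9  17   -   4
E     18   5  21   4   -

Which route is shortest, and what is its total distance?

45 min — (c) is the shortest.

(a): 14 + 9 + 19 + 21 + 18 = 81
(b): 18 + 5 + 9 + 17 + 3 = 52
(c): 14 + 4 + 5 + 19 + 3 = 45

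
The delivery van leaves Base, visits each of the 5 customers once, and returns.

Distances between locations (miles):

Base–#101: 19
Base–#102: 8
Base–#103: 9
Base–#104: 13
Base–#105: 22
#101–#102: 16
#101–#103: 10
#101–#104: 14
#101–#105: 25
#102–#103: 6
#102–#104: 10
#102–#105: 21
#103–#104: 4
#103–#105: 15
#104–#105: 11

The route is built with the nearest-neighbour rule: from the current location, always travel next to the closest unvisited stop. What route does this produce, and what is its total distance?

Nearest-neighbour total = 73 miles; route Base → #102 → #103 → #104 → #105 → #101 → Base.

Base → [#102:8 / #103:9 / #104:13 / #101:19 / #105:22] → #102 (8)
#102 → [#103:6 / #104:10 / #101:16 / #105:21] → #103 (6)
#103 → [#104:4 / #101:10 / #105:15] → #104 (4)
#104 → [#105:11 / #101:14] → #105 (11)
#105 → [#101:25] → #101 (25)
Return #101→Base: 19.
Total = 8 + 6 + 4 + 11 + 25 + 19 = 73.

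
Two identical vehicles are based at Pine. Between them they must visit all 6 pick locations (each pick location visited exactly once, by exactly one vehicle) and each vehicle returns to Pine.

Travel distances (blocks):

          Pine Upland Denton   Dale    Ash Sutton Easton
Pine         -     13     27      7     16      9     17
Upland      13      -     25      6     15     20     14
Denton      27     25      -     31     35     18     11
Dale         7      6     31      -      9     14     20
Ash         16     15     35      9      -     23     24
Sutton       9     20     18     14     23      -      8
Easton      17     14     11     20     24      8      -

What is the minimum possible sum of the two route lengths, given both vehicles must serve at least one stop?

Minimum combined distance: 97 blocks.

There are 2^5 − 1 = 31 ways to divide the 6 stops into two non-empty groups. For each, the best each vehicle can do is its own shortest tour through its group:
  {Upland} + {Denton, Dale, Ash, Sutton, Easton}: 26 + 78 = 104
  {Denton} + {Upland, Dale, Ash, Sutton, Easton}: 54 + 62 = 116
  {Upland, Denton} + {Dale, Ash, Sutton, Easton}: 65 + 57 = 122
  {Dale} + {Upland, Denton, Ash, Sutton, Easton}: 14 + 83 = 97
  {Upland, Dale} + {Denton, Ash, Sutton, Easton}: 26 + 78 = 104
  {Denton, Dale} + {Upland, Ash, Sutton, Easton}: 65 + 62 = 127
  … (31 splits in total)
Best: vehicle 1 Pine → Dale → Pine = 14; vehicle 2 Pine → Ash → Upland → Easton → Denton → Sutton → Pine = 83; combined 97.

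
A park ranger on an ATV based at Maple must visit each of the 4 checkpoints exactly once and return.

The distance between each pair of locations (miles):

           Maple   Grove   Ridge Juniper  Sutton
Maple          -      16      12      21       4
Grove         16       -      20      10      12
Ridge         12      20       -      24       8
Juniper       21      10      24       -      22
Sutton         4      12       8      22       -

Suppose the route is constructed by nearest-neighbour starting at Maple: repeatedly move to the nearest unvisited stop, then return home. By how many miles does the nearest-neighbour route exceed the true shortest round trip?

1 miles longer than the optimal tour.

Maple: Sutton=4, Ridge=12, Grove=16, Juniper=21 ⇒ Sutton
Sutton: Ridge=8, Grove=12, Juniper=22 ⇒ Ridge
Ridge: Grove=20, Juniper=24 ⇒ Grove
Grove: Juniper=10 ⇒ Juniper
NN route Maple → Sutton → Ridge → Grove → Juniper → Maple costs 63.
Optimal: Maple → Grove → Juniper → Ridge → Sutton → Maple costs 62 (by enumerating all 12 distinct tours).
Excess = 63 − 62 = 1.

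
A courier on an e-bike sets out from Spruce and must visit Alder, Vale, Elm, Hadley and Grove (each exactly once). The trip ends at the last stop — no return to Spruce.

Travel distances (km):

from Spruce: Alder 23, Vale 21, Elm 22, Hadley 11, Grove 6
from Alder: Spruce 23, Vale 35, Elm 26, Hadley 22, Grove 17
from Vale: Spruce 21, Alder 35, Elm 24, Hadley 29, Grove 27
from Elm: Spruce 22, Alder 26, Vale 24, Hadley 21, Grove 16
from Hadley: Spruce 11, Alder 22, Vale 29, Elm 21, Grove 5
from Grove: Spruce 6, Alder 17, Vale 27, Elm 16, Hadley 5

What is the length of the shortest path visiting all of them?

There are 5! = 120 possible orderings.
Spruce - Alder - Vale - Elm - Hadley - Grove: 23+35+24+21+5 = 108
Spruce - Alder - Vale - Elm - Grove - Hadley: 23+35+24+16+5 = 103
Spruce - Alder - Vale - Hadley - Elm - Grove: 23+35+29+21+16 = 124
Spruce - Alder - Vale - Hadley - Grove - Elm: 23+35+29+5+16 = 108
Spruce - Alder - Vale - Grove - Elm - Hadley: 23+35+27+16+21 = 122
Spruce - Alder - Vale - Grove - Hadley - Elm: 23+35+27+5+21 = 111
Spruce - Alder - Elm - Vale - Hadley - Grove: 23+26+24+29+5 = 107
Spruce - Alder - Elm - Vale - Grove - Hadley: 23+26+24+27+5 = 105
Spruce - Alder - Elm - Hadley - Vale - Grove: 23+26+21+29+27 = 126
Spruce - Alder - Elm - Hadley - Grove - Vale: 23+26+21+5+27 = 102
Spruce - Alder - Elm - Grove - Vale - Hadley: 23+26+16+27+29 = 121
Spruce - Alder - Elm - Grove - Hadley - Vale: 23+26+16+5+29 = 99
Spruce - Alder - Hadley - Vale - Elm - Grove: 23+22+29+24+16 = 114
Spruce - Alder - Hadley - Vale - Grove - Elm: 23+22+29+27+16 = 117
… (106 more)
Spruce - Hadley - Grove - Alder - Elm - Vale: 11+5+17+26+24 = 83  ← best
The minimum is 83.
One shortest path: Spruce → Hadley → Grove → Alder → Elm → Vale.

Shortest open route: 83 km.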